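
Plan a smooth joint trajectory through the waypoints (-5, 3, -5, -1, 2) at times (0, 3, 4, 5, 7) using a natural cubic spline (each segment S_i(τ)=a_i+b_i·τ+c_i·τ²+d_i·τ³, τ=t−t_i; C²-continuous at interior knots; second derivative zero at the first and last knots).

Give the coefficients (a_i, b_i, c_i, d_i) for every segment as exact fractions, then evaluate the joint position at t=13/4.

  seg 0: a=-5 b=8605/1068 c=0 d=-1919/3204
  seg 1: a=3 b=-4333/534 c=-1919/356 d=5879/1068
  seg 2: a=-5 b=-2543/1068 c=990/89 d=-5065/1068
  seg 3: a=-1 b=3011/534 c=-1105/356 d=1105/2136
S(13/4) = 16417/22784

Δ: Δ0=8/3, Δ1=-8, Δ2=4, Δ3=3/2
row 1: diag=8, rhs=-64; c'=1/8, d'=-8
row 2: denom=4−1·1/8=31/8; d'=(72−1·-8)/(31/8)=640/31
row 3: denom=6−1·8/31=178/31; d'=(-15−1·640/31)/(178/31)=-1105/178
back: M3=-1105/178
back: M2=640/31−8/31·-1105/178=1980/89
back: M1=-8−1/8·1980/89=-1919/178
M: M0=0, M1=-1919/178, M2=1980/89, M3=-1105/178, M4=0
seg 0: a=-5, c=M0/2=0, d=(M1−M0)/(6·3)=-1919/3204, b=Δ0−h0·(2M0+M1)/6=8605/1068
seg 1: a=3, c=M1/2=-1919/356, d=(M2−M1)/(6·1)=5879/1068, b=Δ1−h1·(2M1+M2)/6=-4333/534
seg 2: a=-5, c=M2/2=990/89, d=(M3−M2)/(6·1)=-5065/1068, b=Δ2−h2·(2M2+M3)/6=-2543/1068
seg 3: a=-1, c=M3/2=-1105/356, d=(M4−M3)/(6·2)=1105/2136, b=Δ3−h3·(2M3+M4)/6=3011/534
t_q=13/4 → seg 1, τ=1/4; S=3+-4333/534·τ+-1919/356·τ²+5879/1068·τ³=16417/22784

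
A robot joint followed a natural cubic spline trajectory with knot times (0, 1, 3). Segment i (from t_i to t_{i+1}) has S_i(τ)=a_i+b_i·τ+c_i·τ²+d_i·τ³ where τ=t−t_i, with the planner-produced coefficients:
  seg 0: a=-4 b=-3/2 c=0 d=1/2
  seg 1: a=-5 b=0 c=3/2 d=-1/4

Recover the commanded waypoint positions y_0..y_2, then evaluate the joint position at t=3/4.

y_0=-4 y_1=-5 y_2=-1
S(3/4) = -629/128

y_0 = S_0(0) = a_0 = -4
y_1 = S_1(0) = a_1 = -5
y_2 = S_1(2) = -1
t_q=3/4 is in segment 0 (τ=3/4); S_0(τ)=-629/128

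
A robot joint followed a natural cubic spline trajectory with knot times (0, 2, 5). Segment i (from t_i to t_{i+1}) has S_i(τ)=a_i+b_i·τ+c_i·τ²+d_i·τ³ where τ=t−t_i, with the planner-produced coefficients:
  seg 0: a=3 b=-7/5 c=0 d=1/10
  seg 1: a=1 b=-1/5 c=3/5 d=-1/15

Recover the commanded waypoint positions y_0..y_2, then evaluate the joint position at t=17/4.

y_0 = S_0(0) = a_0 = 3
y_1 = S_1(0) = a_1 = 1
y_2 = S_1(3) = 4
t_q=17/4 is in segment 1 (τ=9/4); S_1(τ)=181/64

y_0=3 y_1=1 y_2=4
S(17/4) = 181/64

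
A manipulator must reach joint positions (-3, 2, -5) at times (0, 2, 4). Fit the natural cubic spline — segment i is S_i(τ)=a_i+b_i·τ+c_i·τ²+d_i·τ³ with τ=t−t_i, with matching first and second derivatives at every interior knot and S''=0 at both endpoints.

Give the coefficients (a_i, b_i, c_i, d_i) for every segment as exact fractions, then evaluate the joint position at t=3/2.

Δ: Δ0=5/2, Δ1=-7/2
row 1: diag=8, rhs=-36; c'=1/4, d'=-9/2
back: M1=-9/2
M: M0=0, M1=-9/2, M2=0
seg 0: a=-3, c=M0/2=0, d=(M1−M0)/(6·2)=-3/8, b=Δ0−h0·(2M0+M1)/6=4
seg 1: a=2, c=M1/2=-9/4, d=(M2−M1)/(6·2)=3/8, b=Δ1−h1·(2M1+M2)/6=-1/2
t_q=3/2 → seg 0, τ=3/2; S=-3+4·τ+0·τ²+-3/8·τ³=111/64

  seg 0: a=-3 b=4 c=0 d=-3/8
  seg 1: a=2 b=-1/2 c=-9/4 d=3/8
S(3/2) = 111/64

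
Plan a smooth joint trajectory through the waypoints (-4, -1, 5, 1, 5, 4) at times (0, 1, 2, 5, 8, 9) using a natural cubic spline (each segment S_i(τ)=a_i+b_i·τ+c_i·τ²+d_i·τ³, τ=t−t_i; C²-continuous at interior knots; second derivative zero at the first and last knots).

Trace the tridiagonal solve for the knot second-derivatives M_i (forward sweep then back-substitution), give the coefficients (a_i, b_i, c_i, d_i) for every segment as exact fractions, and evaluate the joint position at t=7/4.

  seg 0: a=-4 b=1544/803 c=0 d=865/803
  seg 1: a=-1 b=4139/803 c=2595/803 d=-1916/803
  seg 2: a=5 b=3581/803 c=-3153/803 d=14422/21681
  seg 3: a=1 b=-915/803 c=4963/2409 d=-812/1971
  seg 4: a=5 b=79/803 c=-1323/803 d=441/803
S(7/4) = 23621/6424

Δ: Δ0=3, Δ1=6, Δ2=-4/3, Δ3=4/3, Δ4=-1
row 1: diag=4, rhs=18; c'=1/4, d'=9/2
row 2: denom=8−1·1/4=31/4; d'=(-44−1·9/2)/(31/4)=-194/31
row 3: denom=12−3·12/31=336/31; d'=(16−3·-194/31)/(336/31)=77/24
row 4: denom=8−3·31/112=803/112; d'=(-14−3·77/24)/(803/112)=-2646/803
back: M4=-2646/803
back: M3=77/24−31/112·-2646/803=9926/2409
back: M2=-194/31−12/31·9926/2409=-6306/803
back: M1=9/2−1/4·-6306/803=5190/803
M: M0=0, M1=5190/803, M2=-6306/803, M3=9926/2409, M4=-2646/803, M5=0
seg 0: a=-4, c=M0/2=0, d=(M1−M0)/(6·1)=865/803, b=Δ0−h0·(2M0+M1)/6=1544/803
seg 1: a=-1, c=M1/2=2595/803, d=(M2−M1)/(6·1)=-1916/803, b=Δ1−h1·(2M1+M2)/6=4139/803
seg 2: a=5, c=M2/2=-3153/803, d=(M3−M2)/(6·3)=14422/21681, b=Δ2−h2·(2M2+M3)/6=3581/803
seg 3: a=1, c=M3/2=4963/2409, d=(M4−M3)/(6·3)=-812/1971, b=Δ3−h3·(2M3+M4)/6=-915/803
seg 4: a=5, c=M4/2=-1323/803, d=(M5−M4)/(6·1)=441/803, b=Δ4−h4·(2M4+M5)/6=79/803
t_q=7/4 → seg 1, τ=3/4; S=-1+4139/803·τ+2595/803·τ²+-1916/803·τ³=23621/6424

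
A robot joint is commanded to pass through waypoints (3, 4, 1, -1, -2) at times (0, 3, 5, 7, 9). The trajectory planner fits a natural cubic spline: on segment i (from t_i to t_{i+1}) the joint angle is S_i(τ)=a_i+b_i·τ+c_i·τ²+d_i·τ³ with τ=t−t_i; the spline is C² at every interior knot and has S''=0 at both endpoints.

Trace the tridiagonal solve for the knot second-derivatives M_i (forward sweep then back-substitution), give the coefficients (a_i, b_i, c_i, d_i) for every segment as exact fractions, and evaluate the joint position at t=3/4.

Δ: Δ0=1/3, Δ1=-3/2, Δ2=-1, Δ3=-1/2
row 1: diag=10, rhs=-11; c'=1/5, d'=-11/10
row 2: denom=8−2·1/5=38/5; d'=(3−2·-11/10)/(38/5)=13/19
row 3: denom=8−2·5/19=142/19; d'=(3−2·13/19)/(142/19)=31/142
back: M3=31/142
back: M2=13/19−5/19·31/142=89/142
back: M1=-11/10−1/5·89/142=-87/71
M: M0=0, M1=-87/71, M2=89/142, M3=31/142, M4=0
seg 0: a=3, c=M0/2=0, d=(M1−M0)/(6·3)=-29/426, b=Δ0−h0·(2M0+M1)/6=403/426
seg 1: a=4, c=M1/2=-87/142, d=(M2−M1)/(6·2)=263/1704, b=Δ1−h1·(2M1+M2)/6=-190/213
seg 2: a=1, c=M2/2=89/284, d=(M3−M2)/(6·2)=-29/852, b=Δ2−h2·(2M2+M3)/6=-635/426
seg 3: a=-1, c=M3/2=31/284, d=(M4−M3)/(6·2)=-31/1704, b=Δ3−h3·(2M3+M4)/6=-275/426
t_q=3/4 → seg 0, τ=3/4; S=3+403/426·τ+0·τ²+-29/426·τ³=33451/9088

  seg 0: a=3 b=403/426 c=0 d=-29/426
  seg 1: a=4 b=-190/213 c=-87/142 d=263/1704
  seg 2: a=1 b=-635/426 c=89/284 d=-29/852
  seg 3: a=-1 b=-275/426 c=31/284 d=-31/1704
S(3/4) = 33451/9088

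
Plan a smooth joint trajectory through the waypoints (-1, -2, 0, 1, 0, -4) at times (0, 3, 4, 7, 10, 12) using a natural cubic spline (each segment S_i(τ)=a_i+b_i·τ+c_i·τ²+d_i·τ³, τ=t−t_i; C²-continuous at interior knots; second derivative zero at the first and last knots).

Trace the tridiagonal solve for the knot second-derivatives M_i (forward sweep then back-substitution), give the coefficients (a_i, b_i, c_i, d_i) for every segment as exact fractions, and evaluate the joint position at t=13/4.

  seg 0: a=-1 b=-913/697 c=0 d=2042/18819
  seg 1: a=-2 b=1129/697 c=2042/2091 d=-1247/2091
  seg 2: a=0 b=3730/2091 c=-1699/2091 d=688/6273
  seg 3: a=1 b=-16/123 c=365/2091 d=-1520/18819
  seg 4: a=0 b=-2642/2091 c=-385/697 d=385/4182
S(13/4) = -68845/44608

Δ: Δ0=-1/3, Δ1=2, Δ2=1/3, Δ3=-1/3, Δ4=-2
row 1: diag=8, rhs=14; c'=1/8, d'=7/4
row 2: denom=8−1·1/8=63/8; d'=(-10−1·7/4)/(63/8)=-94/63
row 3: denom=12−3·8/21=76/7; d'=(-4−3·-94/63)/(76/7)=5/114
row 4: denom=10−3·21/76=697/76; d'=(-10−3·5/114)/(697/76)=-770/697
back: M4=-770/697
back: M3=5/114−21/76·-770/697=730/2091
back: M2=-94/63−8/21·730/2091=-3398/2091
back: M1=7/4−1/8·-3398/2091=4084/2091
M: M0=0, M1=4084/2091, M2=-3398/2091, M3=730/2091, M4=-770/697, M5=0
seg 0: a=-1, c=M0/2=0, d=(M1−M0)/(6·3)=2042/18819, b=Δ0−h0·(2M0+M1)/6=-913/697
seg 1: a=-2, c=M1/2=2042/2091, d=(M2−M1)/(6·1)=-1247/2091, b=Δ1−h1·(2M1+M2)/6=1129/697
seg 2: a=0, c=M2/2=-1699/2091, d=(M3−M2)/(6·3)=688/6273, b=Δ2−h2·(2M2+M3)/6=3730/2091
seg 3: a=1, c=M3/2=365/2091, d=(M4−M3)/(6·3)=-1520/18819, b=Δ3−h3·(2M3+M4)/6=-16/123
seg 4: a=0, c=M4/2=-385/697, d=(M5−M4)/(6·2)=385/4182, b=Δ4−h4·(2M4+M5)/6=-2642/2091
t_q=13/4 → seg 1, τ=1/4; S=-2+1129/697·τ+2042/2091·τ²+-1247/2091·τ³=-68845/44608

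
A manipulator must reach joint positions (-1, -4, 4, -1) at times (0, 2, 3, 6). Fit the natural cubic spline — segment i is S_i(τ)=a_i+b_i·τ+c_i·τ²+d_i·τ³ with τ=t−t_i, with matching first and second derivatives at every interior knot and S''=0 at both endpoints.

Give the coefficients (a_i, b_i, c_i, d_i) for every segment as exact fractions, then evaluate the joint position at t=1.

Δ: Δ0=-3/2, Δ1=8, Δ2=-5/3
row 1: diag=6, rhs=57; c'=1/6, d'=19/2
row 2: denom=8−1·1/6=47/6; d'=(-58−1·19/2)/(47/6)=-405/47
back: M2=-405/47
back: M1=19/2−1/6·-405/47=514/47
M: M0=0, M1=514/47, M2=-405/47, M3=0
seg 0: a=-1, c=M0/2=0, d=(M1−M0)/(6·2)=257/282, b=Δ0−h0·(2M0+M1)/6=-1451/282
seg 1: a=-4, c=M1/2=257/47, d=(M2−M1)/(6·1)=-919/282, b=Δ1−h1·(2M1+M2)/6=1633/282
seg 2: a=4, c=M2/2=-405/94, d=(M3−M2)/(6·3)=45/94, b=Δ2−h2·(2M2+M3)/6=980/141
t_q=1 → seg 0, τ=1; S=-1+-1451/282·τ+0·τ²+257/282·τ³=-246/47

  seg 0: a=-1 b=-1451/282 c=0 d=257/282
  seg 1: a=-4 b=1633/282 c=257/47 d=-919/282
  seg 2: a=4 b=980/141 c=-405/94 d=45/94
S(1) = -246/47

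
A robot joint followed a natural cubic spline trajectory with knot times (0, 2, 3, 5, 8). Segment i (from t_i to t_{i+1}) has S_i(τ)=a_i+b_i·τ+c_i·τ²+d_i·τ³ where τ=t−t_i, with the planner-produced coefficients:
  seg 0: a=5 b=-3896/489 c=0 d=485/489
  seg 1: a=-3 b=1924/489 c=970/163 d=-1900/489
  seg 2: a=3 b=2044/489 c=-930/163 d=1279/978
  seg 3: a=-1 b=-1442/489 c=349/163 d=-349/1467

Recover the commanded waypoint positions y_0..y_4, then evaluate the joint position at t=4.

y_0 = S_0(0) = a_0 = 5
y_1 = S_1(0) = a_1 = -3
y_2 = S_2(0) = a_2 = 3
y_3 = S_3(0) = a_3 = -1
y_4 = S_3(3) = 3
t_q=4 is in segment 2 (τ=1); S_2(τ)=907/326

y_0=5 y_1=-3 y_2=3 y_3=-1 y_4=3
S(4) = 907/326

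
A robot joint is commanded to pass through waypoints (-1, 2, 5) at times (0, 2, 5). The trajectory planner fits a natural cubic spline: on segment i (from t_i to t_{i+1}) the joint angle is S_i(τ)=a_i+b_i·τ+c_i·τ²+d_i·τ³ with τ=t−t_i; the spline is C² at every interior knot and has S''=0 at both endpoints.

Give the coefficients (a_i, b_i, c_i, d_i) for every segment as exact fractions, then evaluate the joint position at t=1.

  seg 0: a=-1 b=8/5 c=0 d=-1/40
  seg 1: a=2 b=13/10 c=-3/20 d=1/60
S(1) = 23/40

Δ: Δ0=3/2, Δ1=1
row 1: diag=10, rhs=-3; c'=3/10, d'=-3/10
back: M1=-3/10
M: M0=0, M1=-3/10, M2=0
seg 0: a=-1, c=M0/2=0, d=(M1−M0)/(6·2)=-1/40, b=Δ0−h0·(2M0+M1)/6=8/5
seg 1: a=2, c=M1/2=-3/20, d=(M2−M1)/(6·3)=1/60, b=Δ1−h1·(2M1+M2)/6=13/10
t_q=1 → seg 0, τ=1; S=-1+8/5·τ+0·τ²+-1/40·τ³=23/40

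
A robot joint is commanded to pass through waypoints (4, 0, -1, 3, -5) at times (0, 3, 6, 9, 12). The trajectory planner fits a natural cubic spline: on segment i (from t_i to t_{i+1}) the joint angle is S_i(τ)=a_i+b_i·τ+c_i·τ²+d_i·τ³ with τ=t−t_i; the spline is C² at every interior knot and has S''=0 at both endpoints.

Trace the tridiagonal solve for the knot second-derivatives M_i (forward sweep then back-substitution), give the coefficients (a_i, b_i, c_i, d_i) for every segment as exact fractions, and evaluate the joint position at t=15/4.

  seg 0: a=4 b=-79/56 c=0 d=13/1512
  seg 1: a=0 b=-33/28 c=13/168 d=103/1512
  seg 2: a=-1 b=9/8 c=29/42 d=-313/1512
  seg 3: a=3 b=-9/28 c=-197/168 d=197/1512
S(15/4) = -2909/3584

Δ: Δ0=-4/3, Δ1=-1/3, Δ2=4/3, Δ3=-8/3
row 1: diag=12, rhs=6; c'=1/4, d'=1/2
row 2: denom=12−3·1/4=45/4; d'=(10−3·1/2)/(45/4)=34/45
row 3: denom=12−3·4/15=56/5; d'=(-24−3·34/45)/(56/5)=-197/84
back: M3=-197/84
back: M2=34/45−4/15·-197/84=29/21
back: M1=1/2−1/4·29/21=13/84
M: M0=0, M1=13/84, M2=29/21, M3=-197/84, M4=0
seg 0: a=4, c=M0/2=0, d=(M1−M0)/(6·3)=13/1512, b=Δ0−h0·(2M0+M1)/6=-79/56
seg 1: a=0, c=M1/2=13/168, d=(M2−M1)/(6·3)=103/1512, b=Δ1−h1·(2M1+M2)/6=-33/28
seg 2: a=-1, c=M2/2=29/42, d=(M3−M2)/(6·3)=-313/1512, b=Δ2−h2·(2M2+M3)/6=9/8
seg 3: a=3, c=M3/2=-197/168, d=(M4−M3)/(6·3)=197/1512, b=Δ3−h3·(2M3+M4)/6=-9/28
t_q=15/4 → seg 1, τ=3/4; S=0+-33/28·τ+13/168·τ²+103/1512·τ³=-2909/3584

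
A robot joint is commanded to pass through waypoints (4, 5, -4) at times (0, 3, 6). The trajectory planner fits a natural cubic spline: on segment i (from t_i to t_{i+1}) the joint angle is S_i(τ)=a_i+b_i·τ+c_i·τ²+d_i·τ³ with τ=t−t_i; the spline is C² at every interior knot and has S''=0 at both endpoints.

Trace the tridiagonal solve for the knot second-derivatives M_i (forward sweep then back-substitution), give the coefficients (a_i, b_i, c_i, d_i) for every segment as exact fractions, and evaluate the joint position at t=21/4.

  seg 0: a=4 b=7/6 c=0 d=-5/54
  seg 1: a=5 b=-4/3 c=-5/6 d=5/54
S(21/4) = -149/128

Δ: Δ0=1/3, Δ1=-3
row 1: diag=12, rhs=-20; c'=1/4, d'=-5/3
back: M1=-5/3
M: M0=0, M1=-5/3, M2=0
seg 0: a=4, c=M0/2=0, d=(M1−M0)/(6·3)=-5/54, b=Δ0−h0·(2M0+M1)/6=7/6
seg 1: a=5, c=M1/2=-5/6, d=(M2−M1)/(6·3)=5/54, b=Δ1−h1·(2M1+M2)/6=-4/3
t_q=21/4 → seg 1, τ=9/4; S=5+-4/3·τ+-5/6·τ²+5/54·τ³=-149/128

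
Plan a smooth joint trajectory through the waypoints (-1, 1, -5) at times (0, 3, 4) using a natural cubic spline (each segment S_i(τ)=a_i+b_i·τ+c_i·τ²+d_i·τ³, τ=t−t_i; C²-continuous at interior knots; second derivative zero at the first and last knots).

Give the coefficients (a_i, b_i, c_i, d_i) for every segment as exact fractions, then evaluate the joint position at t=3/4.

  seg 0: a=-1 b=19/6 c=0 d=-5/18
  seg 1: a=1 b=-13/3 c=-5/2 d=5/6
S(3/4) = 161/128

Δ: Δ0=2/3, Δ1=-6
row 1: diag=8, rhs=-40; c'=1/8, d'=-5
back: M1=-5
M: M0=0, M1=-5, M2=0
seg 0: a=-1, c=M0/2=0, d=(M1−M0)/(6·3)=-5/18, b=Δ0−h0·(2M0+M1)/6=19/6
seg 1: a=1, c=M1/2=-5/2, d=(M2−M1)/(6·1)=5/6, b=Δ1−h1·(2M1+M2)/6=-13/3
t_q=3/4 → seg 0, τ=3/4; S=-1+19/6·τ+0·τ²+-5/18·τ³=161/128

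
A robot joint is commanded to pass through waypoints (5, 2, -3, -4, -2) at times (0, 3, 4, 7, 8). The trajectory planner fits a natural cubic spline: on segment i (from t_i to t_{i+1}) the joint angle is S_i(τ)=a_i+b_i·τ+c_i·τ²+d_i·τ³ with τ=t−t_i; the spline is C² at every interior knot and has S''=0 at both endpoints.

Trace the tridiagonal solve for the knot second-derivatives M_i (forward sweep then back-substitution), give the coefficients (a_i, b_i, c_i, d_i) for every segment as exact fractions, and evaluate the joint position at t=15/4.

Δ: Δ0=-1, Δ1=-5, Δ2=-1/3, Δ3=2
row 1: diag=8, rhs=-24; c'=1/8, d'=-3
row 2: denom=8−1·1/8=63/8; d'=(28−1·-3)/(63/8)=248/63
row 3: denom=8−3·8/21=48/7; d'=(14−3·248/63)/(48/7)=23/72
back: M3=23/72
back: M2=248/63−8/21·23/72=103/27
back: M1=-3−1/8·103/27=-751/216
M: M0=0, M1=-751/216, M2=103/27, M3=23/72, M4=0
seg 0: a=5, c=M0/2=0, d=(M1−M0)/(6·3)=-751/3888, b=Δ0−h0·(2M0+M1)/6=319/432
seg 1: a=2, c=M1/2=-751/432, d=(M2−M1)/(6·1)=175/144, b=Δ1−h1·(2M1+M2)/6=-967/216
seg 2: a=-3, c=M2/2=103/54, d=(M3−M2)/(6·3)=-755/3888, b=Δ2−h2·(2M2+M3)/6=-1861/432
seg 3: a=-4, c=M3/2=23/144, d=(M4−M3)/(6·1)=-23/432, b=Δ3−h3·(2M3+M4)/6=409/216
t_q=15/4 → seg 1, τ=3/4; S=2+-967/216·τ+-751/432·τ²+175/144·τ³=-16799/9216

  seg 0: a=5 b=319/432 c=0 d=-751/3888
  seg 1: a=2 b=-967/216 c=-751/432 d=175/144
  seg 2: a=-3 b=-1861/432 c=103/54 d=-755/3888
  seg 3: a=-4 b=409/216 c=23/144 d=-23/432
S(15/4) = -16799/9216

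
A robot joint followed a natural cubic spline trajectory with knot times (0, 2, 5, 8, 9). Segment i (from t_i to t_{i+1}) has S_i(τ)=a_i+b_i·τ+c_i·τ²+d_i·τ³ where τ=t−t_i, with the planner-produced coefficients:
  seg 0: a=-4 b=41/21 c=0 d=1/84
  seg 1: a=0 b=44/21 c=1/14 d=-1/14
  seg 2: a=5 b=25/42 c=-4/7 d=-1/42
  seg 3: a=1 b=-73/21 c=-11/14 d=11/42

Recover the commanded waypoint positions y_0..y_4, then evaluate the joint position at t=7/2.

y_0 = S_0(0) = a_0 = -4
y_1 = S_1(0) = a_1 = 0
y_2 = S_2(0) = a_2 = 5
y_3 = S_3(0) = a_3 = 1
y_4 = S_3(1) = -3
t_q=7/2 is in segment 1 (τ=3/2); S_1(τ)=49/16

y_0=-4 y_1=0 y_2=5 y_3=1 y_4=-3
S(7/2) = 49/16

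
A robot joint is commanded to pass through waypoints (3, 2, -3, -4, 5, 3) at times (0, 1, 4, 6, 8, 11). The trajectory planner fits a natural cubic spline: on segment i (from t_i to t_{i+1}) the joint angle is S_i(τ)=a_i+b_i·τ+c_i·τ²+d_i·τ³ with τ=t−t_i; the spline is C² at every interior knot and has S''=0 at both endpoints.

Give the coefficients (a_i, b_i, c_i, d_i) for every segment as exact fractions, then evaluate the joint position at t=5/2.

  seg 0: a=3 b=-391/423 c=0 d=-32/423
  seg 1: a=2 b=-487/423 c=-32/141 d=70/3807
  seg 2: a=-3 b=-853/423 c=-26/423 d=1387/3384
  seg 3: a=-4 b=749/282 c=4057/1692 d=-2497/3384
  seg 4: a=5 b=1435/423 c=-1717/846 d=1717/7614
S(5/2) = -33/188

Δ: Δ0=-1, Δ1=-5/3, Δ2=-1/2, Δ3=9/2, Δ4=-2/3
row 1: diag=8, rhs=-4; c'=3/8, d'=-1/2
row 2: denom=10−3·3/8=71/8; d'=(7−3·-1/2)/(71/8)=68/71
row 3: denom=8−2·16/71=536/71; d'=(30−2·68/71)/(536/71)=997/268
row 4: denom=10−2·71/268=1269/134; d'=(-31−2·997/268)/(1269/134)=-1717/423
back: M4=-1717/423
back: M3=997/268−71/268·-1717/423=4057/846
back: M2=68/71−16/71·4057/846=-52/423
back: M1=-1/2−3/8·-52/423=-64/141
M: M0=0, M1=-64/141, M2=-52/423, M3=4057/846, M4=-1717/423, M5=0
seg 0: a=3, c=M0/2=0, d=(M1−M0)/(6·1)=-32/423, b=Δ0−h0·(2M0+M1)/6=-391/423
seg 1: a=2, c=M1/2=-32/141, d=(M2−M1)/(6·3)=70/3807, b=Δ1−h1·(2M1+M2)/6=-487/423
seg 2: a=-3, c=M2/2=-26/423, d=(M3−M2)/(6·2)=1387/3384, b=Δ2−h2·(2M2+M3)/6=-853/423
seg 3: a=-4, c=M3/2=4057/1692, d=(M4−M3)/(6·2)=-2497/3384, b=Δ3−h3·(2M3+M4)/6=749/282
seg 4: a=5, c=M4/2=-1717/846, d=(M5−M4)/(6·3)=1717/7614, b=Δ4−h4·(2M4+M5)/6=1435/423
t_q=5/2 → seg 1, τ=3/2; S=2+-487/423·τ+-32/141·τ²+70/3807·τ³=-33/188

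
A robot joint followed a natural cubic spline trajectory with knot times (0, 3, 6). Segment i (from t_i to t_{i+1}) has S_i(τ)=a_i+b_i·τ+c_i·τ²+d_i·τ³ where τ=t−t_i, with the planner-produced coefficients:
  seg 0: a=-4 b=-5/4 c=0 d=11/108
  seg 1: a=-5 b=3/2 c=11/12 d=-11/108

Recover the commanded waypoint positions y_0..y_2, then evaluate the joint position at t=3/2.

y_0 = S_0(0) = a_0 = -4
y_1 = S_1(0) = a_1 = -5
y_2 = S_1(3) = 5
t_q=3/2 is in segment 0 (τ=3/2); S_0(τ)=-177/32

y_0=-4 y_1=-5 y_2=5
S(3/2) = -177/32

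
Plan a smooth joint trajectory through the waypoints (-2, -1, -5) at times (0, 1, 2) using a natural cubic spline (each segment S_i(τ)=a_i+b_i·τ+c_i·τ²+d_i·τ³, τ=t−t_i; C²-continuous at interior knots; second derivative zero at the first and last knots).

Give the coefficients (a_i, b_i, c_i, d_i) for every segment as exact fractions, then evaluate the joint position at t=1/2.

  seg 0: a=-2 b=9/4 c=0 d=-5/4
  seg 1: a=-1 b=-3/2 c=-15/4 d=5/4
S(1/2) = -33/32

Δ: Δ0=1, Δ1=-4
row 1: diag=4, rhs=-30; c'=1/4, d'=-15/2
back: M1=-15/2
M: M0=0, M1=-15/2, M2=0
seg 0: a=-2, c=M0/2=0, d=(M1−M0)/(6·1)=-5/4, b=Δ0−h0·(2M0+M1)/6=9/4
seg 1: a=-1, c=M1/2=-15/4, d=(M2−M1)/(6·1)=5/4, b=Δ1−h1·(2M1+M2)/6=-3/2
t_q=1/2 → seg 0, τ=1/2; S=-2+9/4·τ+0·τ²+-5/4·τ³=-33/32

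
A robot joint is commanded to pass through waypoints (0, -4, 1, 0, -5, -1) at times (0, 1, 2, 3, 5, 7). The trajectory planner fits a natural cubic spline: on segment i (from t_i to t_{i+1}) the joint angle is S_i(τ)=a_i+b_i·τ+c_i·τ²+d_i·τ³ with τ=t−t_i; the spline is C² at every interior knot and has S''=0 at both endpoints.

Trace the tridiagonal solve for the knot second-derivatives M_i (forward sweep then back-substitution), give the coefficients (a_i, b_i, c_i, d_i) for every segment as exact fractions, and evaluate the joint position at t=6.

Δ: Δ0=-4, Δ1=5, Δ2=-1, Δ3=-5/2, Δ4=2
row 1: diag=4, rhs=54; c'=1/4, d'=27/2
row 2: denom=4−1·1/4=15/4; d'=(-36−1·27/2)/(15/4)=-66/5
row 3: denom=6−1·4/15=86/15; d'=(-9−1·-66/5)/(86/15)=63/86
row 4: denom=8−2·15/43=314/43; d'=(27−2·63/86)/(314/43)=549/157
back: M4=549/157
back: M3=63/86−15/43·549/157=-153/314
back: M2=-66/5−4/15·-153/314=-2052/157
back: M1=27/2−1/4·-2052/157=5265/314
M: M0=0, M1=5265/314, M2=-2052/157, M3=-153/314, M4=549/157, M5=0
seg 0: a=0, c=M0/2=0, d=(M1−M0)/(6·1)=1755/628, b=Δ0−h0·(2M0+M1)/6=-4267/628
seg 1: a=-4, c=M1/2=5265/628, d=(M2−M1)/(6·1)=-3123/628, b=Δ1−h1·(2M1+M2)/6=499/314
seg 2: a=1, c=M2/2=-1026/157, d=(M3−M2)/(6·1)=1317/628, b=Δ2−h2·(2M2+M3)/6=2159/628
seg 3: a=0, c=M3/2=-153/628, d=(M4−M3)/(6·2)=417/1256, b=Δ3−h3·(2M3+M4)/6=-1049/314
seg 4: a=-5, c=M4/2=549/314, d=(M5−M4)/(6·2)=-183/628, b=Δ4−h4·(2M4+M5)/6=-52/157
t_q=6 → seg 4, τ=1; S=-5+-52/157·τ+549/314·τ²+-183/628·τ³=-2433/628

  seg 0: a=0 b=-4267/628 c=0 d=1755/628
  seg 1: a=-4 b=499/314 c=5265/628 d=-3123/628
  seg 2: a=1 b=2159/628 c=-1026/157 d=1317/628
  seg 3: a=0 b=-1049/314 c=-153/628 d=417/1256
  seg 4: a=-5 b=-52/157 c=549/314 d=-183/628
S(6) = -2433/628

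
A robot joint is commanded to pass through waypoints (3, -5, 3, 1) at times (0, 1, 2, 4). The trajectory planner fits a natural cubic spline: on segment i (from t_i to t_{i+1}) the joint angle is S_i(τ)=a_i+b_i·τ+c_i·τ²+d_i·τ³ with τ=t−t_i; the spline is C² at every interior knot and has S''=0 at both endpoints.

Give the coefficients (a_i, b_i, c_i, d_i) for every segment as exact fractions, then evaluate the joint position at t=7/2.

Δ: Δ0=-8, Δ1=8, Δ2=-1
row 1: diag=4, rhs=96; c'=1/4, d'=24
row 2: denom=6−1·1/4=23/4; d'=(-54−1·24)/(23/4)=-312/23
back: M2=-312/23
back: M1=24−1/4·-312/23=630/23
M: M0=0, M1=630/23, M2=-312/23, M3=0
seg 0: a=3, c=M0/2=0, d=(M1−M0)/(6·1)=105/23, b=Δ0−h0·(2M0+M1)/6=-289/23
seg 1: a=-5, c=M1/2=315/23, d=(M2−M1)/(6·1)=-157/23, b=Δ1−h1·(2M1+M2)/6=26/23
seg 2: a=3, c=M2/2=-156/23, d=(M3−M2)/(6·2)=26/23, b=Δ2−h2·(2M2+M3)/6=185/23
t_q=7/2 → seg 2, τ=3/2; S=3+185/23·τ+-156/23·τ²+26/23·τ³=333/92

  seg 0: a=3 b=-289/23 c=0 d=105/23
  seg 1: a=-5 b=26/23 c=315/23 d=-157/23
  seg 2: a=3 b=185/23 c=-156/23 d=26/23
S(7/2) = 333/92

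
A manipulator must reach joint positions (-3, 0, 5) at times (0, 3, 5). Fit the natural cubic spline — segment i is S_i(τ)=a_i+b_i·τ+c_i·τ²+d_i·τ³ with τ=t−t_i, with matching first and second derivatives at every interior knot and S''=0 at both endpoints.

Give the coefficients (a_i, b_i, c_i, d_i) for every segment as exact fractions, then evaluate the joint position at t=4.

Δ: Δ0=1, Δ1=5/2
row 1: diag=10, rhs=9; c'=1/5, d'=9/10
back: M1=9/10
M: M0=0, M1=9/10, M2=0
seg 0: a=-3, c=M0/2=0, d=(M1−M0)/(6·3)=1/20, b=Δ0−h0·(2M0+M1)/6=11/20
seg 1: a=0, c=M1/2=9/20, d=(M2−M1)/(6·2)=-3/40, b=Δ1−h1·(2M1+M2)/6=19/10
t_q=4 → seg 1, τ=1; S=0+19/10·τ+9/20·τ²+-3/40·τ³=91/40

  seg 0: a=-3 b=11/20 c=0 d=1/20
  seg 1: a=0 b=19/10 c=9/20 d=-3/40
S(4) = 91/40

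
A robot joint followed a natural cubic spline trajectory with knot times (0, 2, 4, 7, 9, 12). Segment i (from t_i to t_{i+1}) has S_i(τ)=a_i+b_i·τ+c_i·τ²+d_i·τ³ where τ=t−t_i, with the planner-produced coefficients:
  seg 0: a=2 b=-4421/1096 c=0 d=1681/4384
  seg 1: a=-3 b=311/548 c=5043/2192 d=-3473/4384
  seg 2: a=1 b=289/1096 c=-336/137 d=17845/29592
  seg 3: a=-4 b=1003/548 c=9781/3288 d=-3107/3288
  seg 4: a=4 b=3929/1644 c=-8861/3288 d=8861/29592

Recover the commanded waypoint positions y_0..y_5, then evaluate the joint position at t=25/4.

y_0=2 y_1=-3 y_2=1 y_3=-4 y_4=4 y_5=-5
S(25/4) = -277337/70144

y_0 = S_0(0) = a_0 = 2
y_1 = S_1(0) = a_1 = -3
y_2 = S_2(0) = a_2 = 1
y_3 = S_3(0) = a_3 = -4
y_4 = S_4(0) = a_4 = 4
y_5 = S_4(3) = -5
t_q=25/4 is in segment 2 (τ=9/4); S_2(τ)=-277337/70144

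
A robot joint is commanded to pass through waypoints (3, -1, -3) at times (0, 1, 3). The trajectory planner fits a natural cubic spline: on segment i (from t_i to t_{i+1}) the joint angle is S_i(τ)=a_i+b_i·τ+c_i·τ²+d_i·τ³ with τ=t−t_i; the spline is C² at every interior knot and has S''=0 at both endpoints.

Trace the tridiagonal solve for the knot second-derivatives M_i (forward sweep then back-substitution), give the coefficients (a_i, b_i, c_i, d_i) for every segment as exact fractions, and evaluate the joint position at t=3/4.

Δ: Δ0=-4, Δ1=-1
row 1: diag=6, rhs=18; c'=1/3, d'=3
back: M1=3
M: M0=0, M1=3, M2=0
seg 0: a=3, c=M0/2=0, d=(M1−M0)/(6·1)=1/2, b=Δ0−h0·(2M0+M1)/6=-9/2
seg 1: a=-1, c=M1/2=3/2, d=(M2−M1)/(6·2)=-1/4, b=Δ1−h1·(2M1+M2)/6=-3
t_q=3/4 → seg 0, τ=3/4; S=3+-9/2·τ+0·τ²+1/2·τ³=-21/128

  seg 0: a=3 b=-9/2 c=0 d=1/2
  seg 1: a=-1 b=-3 c=3/2 d=-1/4
S(3/4) = -21/128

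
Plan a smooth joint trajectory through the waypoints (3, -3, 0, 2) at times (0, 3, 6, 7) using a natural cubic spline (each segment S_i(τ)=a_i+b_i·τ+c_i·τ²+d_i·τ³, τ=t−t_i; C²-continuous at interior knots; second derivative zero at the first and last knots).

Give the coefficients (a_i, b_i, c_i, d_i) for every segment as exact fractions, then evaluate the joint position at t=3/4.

  seg 0: a=3 b=-79/29 c=0 d=7/87
  seg 1: a=-3 b=-16/29 c=21/29 d=-2/29
  seg 2: a=0 b=56/29 c=3/29 d=-1/29
S(3/4) = 1839/1856

Δ: Δ0=-2, Δ1=1, Δ2=2
row 1: diag=12, rhs=18; c'=1/4, d'=3/2
row 2: denom=8−3·1/4=29/4; d'=(6−3·3/2)/(29/4)=6/29
back: M2=6/29
back: M1=3/2−1/4·6/29=42/29
M: M0=0, M1=42/29, M2=6/29, M3=0
seg 0: a=3, c=M0/2=0, d=(M1−M0)/(6·3)=7/87, b=Δ0−h0·(2M0+M1)/6=-79/29
seg 1: a=-3, c=M1/2=21/29, d=(M2−M1)/(6·3)=-2/29, b=Δ1−h1·(2M1+M2)/6=-16/29
seg 2: a=0, c=M2/2=3/29, d=(M3−M2)/(6·1)=-1/29, b=Δ2−h2·(2M2+M3)/6=56/29
t_q=3/4 → seg 0, τ=3/4; S=3+-79/29·τ+0·τ²+7/87·τ³=1839/1856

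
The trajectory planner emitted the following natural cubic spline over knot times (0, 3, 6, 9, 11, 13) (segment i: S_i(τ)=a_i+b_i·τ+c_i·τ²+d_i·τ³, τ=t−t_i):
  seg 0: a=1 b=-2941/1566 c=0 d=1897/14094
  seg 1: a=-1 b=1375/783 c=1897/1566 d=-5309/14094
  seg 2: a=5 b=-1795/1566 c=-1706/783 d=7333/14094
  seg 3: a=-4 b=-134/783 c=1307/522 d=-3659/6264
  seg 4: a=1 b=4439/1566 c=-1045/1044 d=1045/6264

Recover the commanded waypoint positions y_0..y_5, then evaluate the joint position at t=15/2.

y_0 = S_0(0) = a_0 = 1
y_1 = S_1(0) = a_1 = -1
y_2 = S_2(0) = a_2 = 5
y_3 = S_3(0) = a_3 = -4
y_4 = S_4(0) = a_4 = 1
y_5 = S_4(2) = 4
t_q=15/2 is in segment 2 (τ=3/2); S_2(τ)=187/1392

y_0=1 y_1=-1 y_2=5 y_3=-4 y_4=1 y_5=4
S(15/2) = 187/1392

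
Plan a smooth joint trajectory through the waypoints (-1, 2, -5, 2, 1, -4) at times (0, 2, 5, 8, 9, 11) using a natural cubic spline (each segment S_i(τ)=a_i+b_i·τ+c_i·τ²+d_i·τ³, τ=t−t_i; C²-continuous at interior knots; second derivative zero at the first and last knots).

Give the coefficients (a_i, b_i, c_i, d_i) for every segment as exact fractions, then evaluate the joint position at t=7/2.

  seg 0: a=-1 b=8383/3118 c=0 d=-1853/6236
  seg 1: a=2 b=-2735/3118 c=-5559/3118 d=18205/42093
  seg 2: a=-5 b=321/3118 c=19733/9354 d=-19168/42093
  seg 3: a=2 b=1451/3118 c=-6201/3118 d=816/1559
  seg 4: a=1 b=-6055/3118 c=-1305/3118 d=435/6236
S(7/2) = -5823/3118

Δ: Δ0=3/2, Δ1=-7/3, Δ2=7/3, Δ3=-1, Δ4=-5/2
row 1: diag=10, rhs=-23; c'=3/10, d'=-23/10
row 2: denom=12−3·3/10=111/10; d'=(28−3·-23/10)/(111/10)=349/111
row 3: denom=8−3·10/37=266/37; d'=(-20−3·349/111)/(266/37)=-1089/266
row 4: denom=6−1·37/266=1559/266; d'=(-9−1·-1089/266)/(1559/266)=-1305/1559
back: M4=-1305/1559
back: M3=-1089/266−37/266·-1305/1559=-6201/1559
back: M2=349/111−10/37·-6201/1559=19733/4677
back: M1=-23/10−3/10·19733/4677=-5559/1559
M: M0=0, M1=-5559/1559, M2=19733/4677, M3=-6201/1559, M4=-1305/1559, M5=0
seg 0: a=-1, c=M0/2=0, d=(M1−M0)/(6·2)=-1853/6236, b=Δ0−h0·(2M0+M1)/6=8383/3118
seg 1: a=2, c=M1/2=-5559/3118, d=(M2−M1)/(6·3)=18205/42093, b=Δ1−h1·(2M1+M2)/6=-2735/3118
seg 2: a=-5, c=M2/2=19733/9354, d=(M3−M2)/(6·3)=-19168/42093, b=Δ2−h2·(2M2+M3)/6=321/3118
seg 3: a=2, c=M3/2=-6201/3118, d=(M4−M3)/(6·1)=816/1559, b=Δ3−h3·(2M3+M4)/6=1451/3118
seg 4: a=1, c=M4/2=-1305/3118, d=(M5−M4)/(6·2)=435/6236, b=Δ4−h4·(2M4+M5)/6=-6055/3118
t_q=7/2 → seg 1, τ=3/2; S=2+-2735/3118·τ+-5559/3118·τ²+18205/42093·τ³=-5823/3118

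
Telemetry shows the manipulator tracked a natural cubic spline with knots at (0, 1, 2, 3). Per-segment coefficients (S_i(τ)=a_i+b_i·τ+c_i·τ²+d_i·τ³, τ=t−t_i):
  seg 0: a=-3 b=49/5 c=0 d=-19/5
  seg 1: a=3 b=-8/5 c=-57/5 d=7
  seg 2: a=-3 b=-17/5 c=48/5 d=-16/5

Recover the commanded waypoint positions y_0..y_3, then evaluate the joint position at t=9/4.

y_0 = S_0(0) = a_0 = -3
y_1 = S_1(0) = a_1 = 3
y_2 = S_2(0) = a_2 = -3
y_3 = S_2(1) = 0
t_q=9/4 is in segment 2 (τ=1/4); S_2(τ)=-33/10

y_0=-3 y_1=3 y_2=-3 y_3=0
S(9/4) = -33/10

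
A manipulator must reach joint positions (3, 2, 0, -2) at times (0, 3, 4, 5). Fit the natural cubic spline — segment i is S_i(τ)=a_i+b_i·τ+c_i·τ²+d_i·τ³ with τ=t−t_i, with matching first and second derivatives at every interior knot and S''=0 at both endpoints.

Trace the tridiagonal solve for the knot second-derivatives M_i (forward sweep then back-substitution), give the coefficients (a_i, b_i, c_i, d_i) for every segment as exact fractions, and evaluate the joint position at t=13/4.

Δ: Δ0=-1/3, Δ1=-2, Δ2=-2
row 1: diag=8, rhs=-10; c'=1/8, d'=-5/4
row 2: denom=4−1·1/8=31/8; d'=(0−1·-5/4)/(31/8)=10/31
back: M2=10/31
back: M1=-5/4−1/8·10/31=-40/31
M: M0=0, M1=-40/31, M2=10/31, M3=0
seg 0: a=3, c=M0/2=0, d=(M1−M0)/(6·3)=-20/279, b=Δ0−h0·(2M0+M1)/6=29/93
seg 1: a=2, c=M1/2=-20/31, d=(M2−M1)/(6·1)=25/93, b=Δ1−h1·(2M1+M2)/6=-151/93
seg 2: a=0, c=M2/2=5/31, d=(M3−M2)/(6·1)=-5/93, b=Δ2−h2·(2M2+M3)/6=-196/93
t_q=13/4 → seg 1, τ=1/4; S=2+-151/93·τ+-20/31·τ²+25/93·τ³=3091/1984

  seg 0: a=3 b=29/93 c=0 d=-20/279
  seg 1: a=2 b=-151/93 c=-20/31 d=25/93
  seg 2: a=0 b=-196/93 c=5/31 d=-5/93
S(13/4) = 3091/1984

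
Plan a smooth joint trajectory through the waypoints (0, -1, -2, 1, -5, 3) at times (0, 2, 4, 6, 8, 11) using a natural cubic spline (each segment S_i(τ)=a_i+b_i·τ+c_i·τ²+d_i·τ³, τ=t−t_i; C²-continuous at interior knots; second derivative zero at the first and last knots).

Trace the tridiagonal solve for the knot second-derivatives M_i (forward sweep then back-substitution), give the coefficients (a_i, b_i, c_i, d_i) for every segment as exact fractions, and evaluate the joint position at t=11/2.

  seg 0: a=0 b=-199/795 c=0 d=-397/6360
  seg 1: a=-1 b=-1589/1590 c=-397/1060 d=397/1272
  seg 2: a=-2 b=992/795 c=397/265 d=-4363/6360
  seg 3: a=1 b=-1577/1590 c=-555/212 d=1283/1590
  seg 4: a=-5 b=-2831/1590 c=2357/1060 d=-2357/9540
S(11/2) = 3145/3392

Δ: Δ0=-1/2, Δ1=-1/2, Δ2=3/2, Δ3=-3, Δ4=8/3
row 1: diag=8, rhs=0; c'=1/4, d'=0
row 2: denom=8−2·1/4=15/2; d'=(12−2·0)/(15/2)=8/5
row 3: denom=8−2·4/15=112/15; d'=(-27−2·8/5)/(112/15)=-453/112
row 4: denom=10−2·15/56=265/28; d'=(34−2·-453/112)/(265/28)=2357/530
back: M4=2357/530
back: M3=-453/112−15/56·2357/530=-555/106
back: M2=8/5−4/15·-555/106=794/265
back: M1=0−1/4·794/265=-397/530
M: M0=0, M1=-397/530, M2=794/265, M3=-555/106, M4=2357/530, M5=0
seg 0: a=0, c=M0/2=0, d=(M1−M0)/(6·2)=-397/6360, b=Δ0−h0·(2M0+M1)/6=-199/795
seg 1: a=-1, c=M1/2=-397/1060, d=(M2−M1)/(6·2)=397/1272, b=Δ1−h1·(2M1+M2)/6=-1589/1590
seg 2: a=-2, c=M2/2=397/265, d=(M3−M2)/(6·2)=-4363/6360, b=Δ2−h2·(2M2+M3)/6=992/795
seg 3: a=1, c=M3/2=-555/212, d=(M4−M3)/(6·2)=1283/1590, b=Δ3−h3·(2M3+M4)/6=-1577/1590
seg 4: a=-5, c=M4/2=2357/1060, d=(M5−M4)/(6·3)=-2357/9540, b=Δ4−h4·(2M4+M5)/6=-2831/1590
t_q=11/2 → seg 2, τ=3/2; S=-2+992/795·τ+397/265·τ²+-4363/6360·τ³=3145/3392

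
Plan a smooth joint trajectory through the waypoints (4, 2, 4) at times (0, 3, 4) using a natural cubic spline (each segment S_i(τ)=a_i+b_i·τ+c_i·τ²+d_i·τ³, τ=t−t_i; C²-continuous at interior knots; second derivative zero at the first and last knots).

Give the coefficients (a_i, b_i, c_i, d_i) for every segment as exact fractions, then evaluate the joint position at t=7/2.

  seg 0: a=4 b=-5/3 c=0 d=1/9
  seg 1: a=2 b=4/3 c=1 d=-1/3
S(7/2) = 23/8

Δ: Δ0=-2/3, Δ1=2
row 1: diag=8, rhs=16; c'=1/8, d'=2
back: M1=2
M: M0=0, M1=2, M2=0
seg 0: a=4, c=M0/2=0, d=(M1−M0)/(6·3)=1/9, b=Δ0−h0·(2M0+M1)/6=-5/3
seg 1: a=2, c=M1/2=1, d=(M2−M1)/(6·1)=-1/3, b=Δ1−h1·(2M1+M2)/6=4/3
t_q=7/2 → seg 1, τ=1/2; S=2+4/3·τ+1·τ²+-1/3·τ³=23/8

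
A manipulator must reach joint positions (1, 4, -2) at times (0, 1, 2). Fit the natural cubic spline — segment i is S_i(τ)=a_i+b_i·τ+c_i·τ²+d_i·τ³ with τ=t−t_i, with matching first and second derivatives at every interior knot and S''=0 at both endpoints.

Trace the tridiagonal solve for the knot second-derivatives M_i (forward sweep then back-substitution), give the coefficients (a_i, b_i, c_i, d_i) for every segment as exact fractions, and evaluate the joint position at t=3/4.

  seg 0: a=1 b=21/4 c=0 d=-9/4
  seg 1: a=4 b=-3/2 c=-27/4 d=9/4
S(3/4) = 1021/256

Δ: Δ0=3, Δ1=-6
row 1: diag=4, rhs=-54; c'=1/4, d'=-27/2
back: M1=-27/2
M: M0=0, M1=-27/2, M2=0
seg 0: a=1, c=M0/2=0, d=(M1−M0)/(6·1)=-9/4, b=Δ0−h0·(2M0+M1)/6=21/4
seg 1: a=4, c=M1/2=-27/4, d=(M2−M1)/(6·1)=9/4, b=Δ1−h1·(2M1+M2)/6=-3/2
t_q=3/4 → seg 0, τ=3/4; S=1+21/4·τ+0·τ²+-9/4·τ³=1021/256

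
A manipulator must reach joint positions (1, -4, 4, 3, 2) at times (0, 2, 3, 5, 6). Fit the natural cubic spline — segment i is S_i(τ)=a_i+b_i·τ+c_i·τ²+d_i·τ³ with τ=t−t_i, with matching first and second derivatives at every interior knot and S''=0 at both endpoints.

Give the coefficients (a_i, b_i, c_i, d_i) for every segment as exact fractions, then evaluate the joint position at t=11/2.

Δ: Δ0=-5/2, Δ1=8, Δ2=-1/2, Δ3=-1
row 1: diag=6, rhs=63; c'=1/6, d'=21/2
row 2: denom=6−1·1/6=35/6; d'=(-51−1·21/2)/(35/6)=-369/35
row 3: denom=6−2·12/35=186/35; d'=(-3−2·-369/35)/(186/35)=211/62
back: M3=211/62
back: M2=-369/35−12/35·211/62=-363/31
back: M1=21/2−1/6·-363/31=386/31
M: M0=0, M1=386/31, M2=-363/31, M3=211/62, M4=0
seg 0: a=1, c=M0/2=0, d=(M1−M0)/(6·2)=193/186, b=Δ0−h0·(2M0+M1)/6=-1237/186
seg 1: a=-4, c=M1/2=193/31, d=(M2−M1)/(6·1)=-749/186, b=Δ1−h1·(2M1+M2)/6=1079/186
seg 2: a=4, c=M2/2=-363/62, d=(M3−M2)/(6·2)=937/744, b=Δ2−h2·(2M2+M3)/6=574/93
seg 3: a=3, c=M3/2=211/124, d=(M4−M3)/(6·1)=-211/372, b=Δ3−h3·(2M3+M4)/6=-397/186
t_q=11/2 → seg 3, τ=1/2; S=3+-397/186·τ+211/124·τ²+-211/372·τ³=2269/992

  seg 0: a=1 b=-1237/186 c=0 d=193/186
  seg 1: a=-4 b=1079/186 c=193/31 d=-749/186
  seg 2: a=4 b=574/93 c=-363/62 d=937/744
  seg 3: a=3 b=-397/186 c=211/124 d=-211/372
S(11/2) = 2269/992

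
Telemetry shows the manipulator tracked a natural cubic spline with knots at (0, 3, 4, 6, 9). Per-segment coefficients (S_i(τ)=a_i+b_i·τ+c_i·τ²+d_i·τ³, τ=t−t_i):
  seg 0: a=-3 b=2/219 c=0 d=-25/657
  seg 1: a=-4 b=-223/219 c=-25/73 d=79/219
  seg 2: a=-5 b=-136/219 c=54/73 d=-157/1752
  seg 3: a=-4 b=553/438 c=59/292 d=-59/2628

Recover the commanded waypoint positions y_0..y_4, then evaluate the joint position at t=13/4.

y_0 = S_0(0) = a_0 = -3
y_1 = S_1(0) = a_1 = -4
y_2 = S_2(0) = a_2 = -5
y_3 = S_3(0) = a_3 = -4
y_4 = S_3(3) = 1
t_q=13/4 is in segment 1 (τ=1/4); S_1(τ)=-19951/4672

y_0=-3 y_1=-4 y_2=-5 y_3=-4 y_4=1
S(13/4) = -19951/4672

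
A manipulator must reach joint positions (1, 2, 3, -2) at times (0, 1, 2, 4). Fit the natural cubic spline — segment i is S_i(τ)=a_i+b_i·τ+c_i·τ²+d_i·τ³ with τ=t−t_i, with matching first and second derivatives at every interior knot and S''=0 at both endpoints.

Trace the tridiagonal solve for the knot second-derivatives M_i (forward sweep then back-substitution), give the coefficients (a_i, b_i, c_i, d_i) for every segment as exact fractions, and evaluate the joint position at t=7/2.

  seg 0: a=1 b=39/46 c=0 d=7/46
  seg 1: a=2 b=30/23 c=21/46 d=-35/46
  seg 2: a=3 b=-3/46 c=-42/23 d=7/23
S(7/2) = -33/184

Δ: Δ0=1, Δ1=1, Δ2=-5/2
row 1: diag=4, rhs=0; c'=1/4, d'=0
row 2: denom=6−1·1/4=23/4; d'=(-21−1·0)/(23/4)=-84/23
back: M2=-84/23
back: M1=0−1/4·-84/23=21/23
M: M0=0, M1=21/23, M2=-84/23, M3=0
seg 0: a=1, c=M0/2=0, d=(M1−M0)/(6·1)=7/46, b=Δ0−h0·(2M0+M1)/6=39/46
seg 1: a=2, c=M1/2=21/46, d=(M2−M1)/(6·1)=-35/46, b=Δ1−h1·(2M1+M2)/6=30/23
seg 2: a=3, c=M2/2=-42/23, d=(M3−M2)/(6·2)=7/23, b=Δ2−h2·(2M2+M3)/6=-3/46
t_q=7/2 → seg 2, τ=3/2; S=3+-3/46·τ+-42/23·τ²+7/23·τ³=-33/184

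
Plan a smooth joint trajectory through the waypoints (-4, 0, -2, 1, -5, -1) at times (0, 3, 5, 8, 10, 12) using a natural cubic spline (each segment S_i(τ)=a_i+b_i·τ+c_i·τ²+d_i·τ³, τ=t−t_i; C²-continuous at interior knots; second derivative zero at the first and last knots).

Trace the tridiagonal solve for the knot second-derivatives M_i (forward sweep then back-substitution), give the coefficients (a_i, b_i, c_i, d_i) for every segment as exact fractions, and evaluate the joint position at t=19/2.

  seg 0: a=-4 b=1271/548 c=0 d=-1621/14796
  seg 1: a=0 b=-175/274 c=-1621/1644 d=331/822
  seg 2: a=-2 b=205/822 c=2351/1644 d=-5819/14796
  seg 3: a=1 b=-2941/1644 c=-289/137 d=4945/6576
  seg 4: a=-5 b=-989/822 c=2633/1096 d=-2633/6576
S(19/2) = -68247/17536

Δ: Δ0=4/3, Δ1=-1, Δ2=1, Δ3=-3, Δ4=2
row 1: diag=10, rhs=-14; c'=1/5, d'=-7/5
row 2: denom=10−2·1/5=48/5; d'=(12−2·-7/5)/(48/5)=37/24
row 3: denom=10−3·5/16=145/16; d'=(-24−3·37/24)/(145/16)=-458/145
row 4: denom=8−2·32/145=1096/145; d'=(30−2·-458/145)/(1096/145)=2633/548
back: M4=2633/548
back: M3=-458/145−32/145·2633/548=-578/137
back: M2=37/24−5/16·-578/137=2351/822
back: M1=-7/5−1/5·2351/822=-1621/822
M: M0=0, M1=-1621/822, M2=2351/822, M3=-578/137, M4=2633/548, M5=0
seg 0: a=-4, c=M0/2=0, d=(M1−M0)/(6·3)=-1621/14796, b=Δ0−h0·(2M0+M1)/6=1271/548
seg 1: a=0, c=M1/2=-1621/1644, d=(M2−M1)/(6·2)=331/822, b=Δ1−h1·(2M1+M2)/6=-175/274
seg 2: a=-2, c=M2/2=2351/1644, d=(M3−M2)/(6·3)=-5819/14796, b=Δ2−h2·(2M2+M3)/6=205/822
seg 3: a=1, c=M3/2=-289/137, d=(M4−M3)/(6·2)=4945/6576, b=Δ3−h3·(2M3+M4)/6=-2941/1644
seg 4: a=-5, c=M4/2=2633/1096, d=(M5−M4)/(6·2)=-2633/6576, b=Δ4−h4·(2M4+M5)/6=-989/822
t_q=19/2 → seg 3, τ=3/2; S=1+-2941/1644·τ+-289/137·τ²+4945/6576·τ³=-68247/17536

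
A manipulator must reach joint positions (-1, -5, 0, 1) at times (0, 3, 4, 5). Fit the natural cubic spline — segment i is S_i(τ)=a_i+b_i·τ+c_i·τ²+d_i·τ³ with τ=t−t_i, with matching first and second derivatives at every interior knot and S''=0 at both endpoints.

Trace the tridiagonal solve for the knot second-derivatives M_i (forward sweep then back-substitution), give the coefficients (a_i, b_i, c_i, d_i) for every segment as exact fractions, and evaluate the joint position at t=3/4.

Δ: Δ0=-4/3, Δ1=5, Δ2=1
row 1: diag=8, rhs=38; c'=1/8, d'=19/4
row 2: denom=4−1·1/8=31/8; d'=(-24−1·19/4)/(31/8)=-230/31
back: M2=-230/31
back: M1=19/4−1/8·-230/31=176/31
M: M0=0, M1=176/31, M2=-230/31, M3=0
seg 0: a=-1, c=M0/2=0, d=(M1−M0)/(6·3)=88/279, b=Δ0−h0·(2M0+M1)/6=-388/93
seg 1: a=-5, c=M1/2=88/31, d=(M2−M1)/(6·1)=-203/93, b=Δ1−h1·(2M1+M2)/6=404/93
seg 2: a=0, c=M2/2=-115/31, d=(M3−M2)/(6·1)=115/93, b=Δ2−h2·(2M2+M3)/6=323/93
t_q=3/4 → seg 0, τ=3/4; S=-1+-388/93·τ+0·τ²+88/279·τ³=-991/248

  seg 0: a=-1 b=-388/93 c=0 d=88/279
  seg 1: a=-5 b=404/93 c=88/31 d=-203/93
  seg 2: a=0 b=323/93 c=-115/31 d=115/93
S(3/4) = -991/248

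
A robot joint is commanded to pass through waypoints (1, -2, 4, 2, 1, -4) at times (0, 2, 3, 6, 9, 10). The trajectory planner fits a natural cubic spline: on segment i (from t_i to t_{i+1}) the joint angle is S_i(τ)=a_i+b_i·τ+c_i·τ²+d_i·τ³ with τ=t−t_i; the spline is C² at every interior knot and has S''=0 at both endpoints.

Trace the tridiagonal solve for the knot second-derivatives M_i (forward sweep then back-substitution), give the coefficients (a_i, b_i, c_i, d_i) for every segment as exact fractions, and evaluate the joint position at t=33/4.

  seg 0: a=1 b=-10737/2438 c=0 d=885/1219
  seg 1: a=-2 b=10503/2438 c=5310/1219 d=-6495/2438
  seg 2: a=4 b=6129/1219 c=-8865/2438 d=38135/65826
  seg 3: a=2 b=-2797/2438 c=5770/3657 d=-28667/65826
  seg 4: a=1 b=-4192/1219 c=-5709/2438 d=1903/2438
S(33/4) = 381607/156032

Δ: Δ0=-3/2, Δ1=6, Δ2=-2/3, Δ3=-1/3, Δ4=-5
row 1: diag=6, rhs=45; c'=1/6, d'=15/2
row 2: denom=8−1·1/6=47/6; d'=(-40−1·15/2)/(47/6)=-285/47
row 3: denom=12−3·18/47=510/47; d'=(2−3·-285/47)/(510/47)=949/510
row 4: denom=8−3·47/170=1219/170; d'=(-28−3·949/510)/(1219/170)=-5709/1219
back: M4=-5709/1219
back: M3=949/510−47/170·-5709/1219=11540/3657
back: M2=-285/47−18/47·11540/3657=-8865/1219
back: M1=15/2−1/6·-8865/1219=10620/1219
M: M0=0, M1=10620/1219, M2=-8865/1219, M3=11540/3657, M4=-5709/1219, M5=0
seg 0: a=1, c=M0/2=0, d=(M1−M0)/(6·2)=885/1219, b=Δ0−h0·(2M0+M1)/6=-10737/2438
seg 1: a=-2, c=M1/2=5310/1219, d=(M2−M1)/(6·1)=-6495/2438, b=Δ1−h1·(2M1+M2)/6=10503/2438
seg 2: a=4, c=M2/2=-8865/2438, d=(M3−M2)/(6·3)=38135/65826, b=Δ2−h2·(2M2+M3)/6=6129/1219
seg 3: a=2, c=M3/2=5770/3657, d=(M4−M3)/(6·3)=-28667/65826, b=Δ3−h3·(2M3+M4)/6=-2797/2438
seg 4: a=1, c=M4/2=-5709/2438, d=(M5−M4)/(6·1)=1903/2438, b=Δ4−h4·(2M4+M5)/6=-4192/1219
t_q=33/4 → seg 3, τ=9/4; S=2+-2797/2438·τ+5770/3657·τ²+-28667/65826·τ³=381607/156032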